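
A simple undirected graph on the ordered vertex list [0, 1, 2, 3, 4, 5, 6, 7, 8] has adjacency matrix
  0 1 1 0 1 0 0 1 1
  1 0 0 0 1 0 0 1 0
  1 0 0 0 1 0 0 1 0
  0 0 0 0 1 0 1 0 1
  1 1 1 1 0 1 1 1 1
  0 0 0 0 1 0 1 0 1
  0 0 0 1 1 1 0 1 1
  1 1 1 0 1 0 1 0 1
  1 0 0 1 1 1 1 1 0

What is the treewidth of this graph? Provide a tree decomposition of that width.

Each bag holds 4 vertices, so the decomposition has width 3, which upper-bounds the treewidth. On the other hand G contains the 4-clique {3, 4, 6, 8}. A clique must lie in a single bag of any decomposition, so no decomposition can have width below 3. Hence tw(G) = 3 exactly.

Treewidth 3.
One such decomposition:
Bags: B1 = {3, 4, 6, 8}  B2 = {4, 6, 7, 8}  B3 = {0, 4, 7, 8}  B4 = {4, 5, 6, 8}  B5 = {0, 2, 4, 7}  B6 = {0, 1, 4, 7}
Tree: B1–B2, B2–B3, B2–B4, B3–B5, B5–B6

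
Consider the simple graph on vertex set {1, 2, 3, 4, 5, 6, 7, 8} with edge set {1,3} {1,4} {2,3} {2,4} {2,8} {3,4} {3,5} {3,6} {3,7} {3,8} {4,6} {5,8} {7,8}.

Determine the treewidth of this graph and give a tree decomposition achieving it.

Every bag has size at most 3, so the width is 3 − 1 = 2 and tw(G) ≤ 2. For the lower bound, the 3 vertices {2, 3, 8} are pairwise adjacent, and any tree decomposition puts a clique entirely inside one bag — forcing width ≥ 2. Combining the bounds, tw(G) = 2.

Treewidth 2.
One such decomposition:
Bags: B1 = {2, 3, 8}  B2 = {3, 7, 8}  B3 = {2, 3, 4}  B4 = {3, 5, 8}  B5 = {3, 4, 6}  B6 = {1, 3, 4}
Tree: B1–B2, B1–B3, B1–B4, B3–B5, B3–B6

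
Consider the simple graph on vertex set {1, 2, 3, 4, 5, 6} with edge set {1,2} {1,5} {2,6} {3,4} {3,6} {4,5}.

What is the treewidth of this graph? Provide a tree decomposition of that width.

Treewidth 2.
One such decomposition:
Bags: B1 = {2, 3, 6}  B2 = {2, 3, 4}  B3 = {2, 4, 5}  B4 = {1, 2, 5}
Tree: B1–B2, B2–B3, B3–B4

Every bag has size at most 3, so the width is 3 − 1 = 2 and tw(G) ≤ 2. Since 2–6–3–4–5–1–2 is a cycle in G, G is not acyclic. Forests are exactly the graphs of treewidth ≤ 1, so tw(G) ≥ 2. Hence tw(G) = 2 exactly.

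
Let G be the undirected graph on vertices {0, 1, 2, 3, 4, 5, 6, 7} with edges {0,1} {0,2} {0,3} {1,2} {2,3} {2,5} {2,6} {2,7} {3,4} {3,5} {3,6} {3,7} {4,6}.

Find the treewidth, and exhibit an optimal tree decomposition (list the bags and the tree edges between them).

Every bag has size at most 3, so the width is 3 − 1 = 2 and tw(G) ≤ 2. Conversely, {0, 1, 2} is a clique of size 3, and the vertices of any clique must share a bag in every tree decomposition; so some bag has ≥ 3 vertices and tw(G) ≥ 2. Therefore the treewidth is 2.

Treewidth 2.
One such decomposition:
Bags: B1 = {0, 2, 3}  B2 = {2, 3, 7}  B3 = {2, 3, 6}  B4 = {2, 3, 5}  B5 = {3, 4, 6}  B6 = {0, 1, 2}
Tree: B1–B2, B1–B3, B3–B4, B3–B5, B1–B6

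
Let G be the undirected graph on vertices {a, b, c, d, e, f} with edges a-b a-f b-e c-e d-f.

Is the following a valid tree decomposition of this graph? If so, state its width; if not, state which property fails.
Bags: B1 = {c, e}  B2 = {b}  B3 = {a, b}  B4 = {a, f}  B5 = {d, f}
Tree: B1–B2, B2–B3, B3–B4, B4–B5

No — edge (e,b) lies in no bag.

A tree decomposition must satisfy three properties: every vertex lies in some bag; for every edge, both endpoints lie together in some bag; and for every vertex, the bags containing it form a connected subtree. Here edge (e,b) lies in no bag, so the decomposition is invalid.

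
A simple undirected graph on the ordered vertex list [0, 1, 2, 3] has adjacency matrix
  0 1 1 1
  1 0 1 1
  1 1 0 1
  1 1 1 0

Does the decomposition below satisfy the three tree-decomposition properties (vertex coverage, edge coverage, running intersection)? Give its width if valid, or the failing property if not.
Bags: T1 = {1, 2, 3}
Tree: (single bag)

A tree decomposition must satisfy three properties: every vertex lies in some bag; for every edge, both endpoints lie together in some bag; and for every vertex, the bags containing it form a connected subtree. Here vertex 0 appears in no bag, so the decomposition is invalid.

No — vertex 0 appears in no bag.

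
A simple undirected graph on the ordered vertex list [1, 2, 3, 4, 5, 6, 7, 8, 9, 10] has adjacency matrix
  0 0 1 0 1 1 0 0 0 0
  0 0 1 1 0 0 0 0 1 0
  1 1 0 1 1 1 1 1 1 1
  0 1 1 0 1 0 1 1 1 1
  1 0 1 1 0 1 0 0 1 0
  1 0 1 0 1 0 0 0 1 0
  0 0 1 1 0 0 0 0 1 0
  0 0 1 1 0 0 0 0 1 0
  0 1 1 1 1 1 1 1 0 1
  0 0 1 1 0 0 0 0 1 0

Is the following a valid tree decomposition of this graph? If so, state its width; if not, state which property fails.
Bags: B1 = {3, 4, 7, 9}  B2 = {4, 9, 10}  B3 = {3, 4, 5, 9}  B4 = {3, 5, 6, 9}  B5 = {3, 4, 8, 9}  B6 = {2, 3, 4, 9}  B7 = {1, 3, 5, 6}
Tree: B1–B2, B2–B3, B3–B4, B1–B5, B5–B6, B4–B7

A tree decomposition must satisfy three properties: every vertex lies in some bag; for every edge, both endpoints lie together in some bag; and for every vertex, the bags containing it form a connected subtree. Here edge (3,10) lies in no bag, so the decomposition is invalid.

No — edge (3,10) lies in no bag.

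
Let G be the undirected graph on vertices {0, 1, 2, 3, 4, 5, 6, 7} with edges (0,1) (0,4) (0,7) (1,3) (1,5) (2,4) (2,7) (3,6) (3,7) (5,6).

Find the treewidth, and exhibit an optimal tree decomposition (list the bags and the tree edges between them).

The largest bag has 3 vertices, giving width 2; this decomposition certifies tw(G) ≤ 2. Since 5–6–3–1–5 is a cycle in G, G is not acyclic. Forests are exactly the graphs of treewidth ≤ 1, so tw(G) ≥ 2. Combining the bounds, tw(G) = 2.

Treewidth 2.
One optimal decomposition is:
Bags: B1 = {1, 5, 6}  B2 = {1, 3, 6}  B3 = {0, 1, 3}  B4 = {0, 3, 7}  B5 = {0, 4, 7}  B6 = {2, 4, 7}
Tree: B1–B2, B2–B3, B3–B4, B4–B5, B5–B6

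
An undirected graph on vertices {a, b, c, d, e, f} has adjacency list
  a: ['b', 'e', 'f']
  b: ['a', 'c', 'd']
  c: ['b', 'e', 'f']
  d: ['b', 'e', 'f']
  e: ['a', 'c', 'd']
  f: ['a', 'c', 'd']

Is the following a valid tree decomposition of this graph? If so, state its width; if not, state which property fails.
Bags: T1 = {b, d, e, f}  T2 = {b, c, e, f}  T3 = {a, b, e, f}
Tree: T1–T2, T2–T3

Checking the three conditions: (i) the bags cover all of {a, b, c, d, e, f}; (ii) for each edge, some bag contains both endpoints; (iii) the bags containing any fixed vertex form a subtree. All hold, so the decomposition is valid with width 4 − 1 = 3.

Yes; width 3.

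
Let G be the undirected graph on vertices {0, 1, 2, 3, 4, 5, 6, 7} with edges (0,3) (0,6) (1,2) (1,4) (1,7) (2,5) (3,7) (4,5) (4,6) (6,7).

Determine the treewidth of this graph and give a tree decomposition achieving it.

Every bag has size at most 3, so the width is 3 − 1 = 2 and tw(G) ≤ 2. For the lower bound, G contains the cycle 2–5–4–1–2, so G is not a forest; only forests have treewidth ≤ 1, hence tw(G) ≥ 2. The upper and lower bounds meet at 2, so that is the treewidth.

Treewidth 2.
One optimal decomposition is:
Bags: B1 = {1, 2, 5}  B2 = {1, 4, 5}  B3 = {1, 4, 7}  B4 = {4, 6, 7}  B5 = {3, 6, 7}  B6 = {0, 3, 6}
Tree: B1–B2, B2–B3, B3–B4, B4–B5, B5–B6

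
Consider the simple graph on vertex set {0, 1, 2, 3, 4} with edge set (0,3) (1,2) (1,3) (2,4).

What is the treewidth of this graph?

1

A width-1 tree decomposition is:
Bags: B1 = {2, 4}  B2 = {1, 2}  B3 = {1, 3}  B4 = {0, 3}
Tree: B1–B2, B2–B3, B3–B4
Each bag holds 2 vertices, so the decomposition has width 1, which upper-bounds the treewidth. G has an edge, so its treewidth is at least 1. The upper and lower bounds meet at 1, so that is the treewidth.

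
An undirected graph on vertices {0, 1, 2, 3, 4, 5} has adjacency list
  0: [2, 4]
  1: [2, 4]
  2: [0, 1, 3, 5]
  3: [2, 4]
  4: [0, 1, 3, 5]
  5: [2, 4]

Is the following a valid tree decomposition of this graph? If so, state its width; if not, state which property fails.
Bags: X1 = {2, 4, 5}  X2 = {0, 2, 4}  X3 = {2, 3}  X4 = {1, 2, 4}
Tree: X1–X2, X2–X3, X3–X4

No — edge (4,3) lies in no bag.

A tree decomposition must satisfy three properties: every vertex lies in some bag; for every edge, both endpoints lie together in some bag; and for every vertex, the bags containing it form a connected subtree. Here edge (4,3) lies in no bag, so the decomposition is invalid.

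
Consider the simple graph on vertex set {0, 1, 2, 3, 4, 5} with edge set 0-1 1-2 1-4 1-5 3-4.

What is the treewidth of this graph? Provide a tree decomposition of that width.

Treewidth 1.
One such decomposition:
Bags: B1 = {1, 4}  B2 = {0, 1}  B3 = {1, 5}  B4 = {1, 2}  B5 = {3, 4}
Tree: B1–B2, B2–B3, B2–B4, B1–B5

The largest bag has 2 vertices, giving width 1; this decomposition certifies tw(G) ≤ 1. Since G has at least one edge (e.g. 1–4), it is not an edgeless graph, so tw(G) ≥ 1. Combining the bounds, tw(G) = 1.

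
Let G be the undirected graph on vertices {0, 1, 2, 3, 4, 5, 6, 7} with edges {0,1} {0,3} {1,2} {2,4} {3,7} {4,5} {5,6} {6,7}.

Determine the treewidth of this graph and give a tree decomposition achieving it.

Treewidth 2.
One optimal decomposition is:
Bags: B1 = {0, 1, 2}  B2 = {0, 2, 4}  B3 = {0, 4, 5}  B4 = {0, 5, 6}  B5 = {0, 6, 7}  B6 = {0, 3, 7}
Tree: B1–B2, B2–B3, B3–B4, B4–B5, B5–B6

Each bag holds 3 vertices, so the decomposition has width 2, which upper-bounds the treewidth. Since 0–1–2–4–5–6–7–3–0 is a cycle in G, G is not acyclic. Forests are exactly the graphs of treewidth ≤ 1, so tw(G) ≥ 2. Therefore the treewidth is 2.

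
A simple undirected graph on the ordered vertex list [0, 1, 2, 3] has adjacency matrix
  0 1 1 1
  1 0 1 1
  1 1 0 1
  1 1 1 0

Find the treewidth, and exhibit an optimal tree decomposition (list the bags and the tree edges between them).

Treewidth 3.
One such decomposition:
Bags: B1 = {0, 1, 2, 3}
Tree: (single bag)

With just one bag of size 4, the width is 4 − 1 = 3, so tw(G) ≤ 3. On the other hand G contains the 4-clique {0, 1, 2, 3}. A clique must lie in a single bag of any decomposition, so no decomposition can have width below 3. Combining the bounds, tw(G) = 3.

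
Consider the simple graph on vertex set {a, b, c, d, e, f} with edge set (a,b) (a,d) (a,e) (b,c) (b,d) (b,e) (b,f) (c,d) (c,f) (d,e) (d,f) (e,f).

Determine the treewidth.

3

A width-3 tree decomposition is:
Bags: B1 = {b, d, e, f}  B2 = {b, c, d, f}  B3 = {a, b, d, e}
Tree: B1–B2, B1–B3
Each bag holds 4 vertices, so the decomposition has width 3, which upper-bounds the treewidth. Conversely, {a, b, d, e} is a clique of size 4, and the vertices of any clique must share a bag in every tree decomposition; so some bag has ≥ 4 vertices and tw(G) ≥ 3. Therefore the treewidth is 3.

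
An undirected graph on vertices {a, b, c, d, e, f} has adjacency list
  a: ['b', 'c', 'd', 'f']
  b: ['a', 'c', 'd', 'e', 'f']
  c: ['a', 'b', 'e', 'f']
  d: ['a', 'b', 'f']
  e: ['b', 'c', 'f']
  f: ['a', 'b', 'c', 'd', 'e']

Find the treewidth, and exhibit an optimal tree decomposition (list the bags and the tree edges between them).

Treewidth 3.
Bags: B1 = {a, b, c, f}  B2 = {a, b, d, f}  B3 = {b, c, e, f}
Tree: B1–B2, B1–B3

Every bag has size at most 4, so the width is 4 − 1 = 3 and tw(G) ≤ 3. Conversely, {a, b, d, f} is a clique of size 4, and the vertices of any clique must share a bag in every tree decomposition; so some bag has ≥ 4 vertices and tw(G) ≥ 3. The upper and lower bounds meet at 3, so that is the treewidth.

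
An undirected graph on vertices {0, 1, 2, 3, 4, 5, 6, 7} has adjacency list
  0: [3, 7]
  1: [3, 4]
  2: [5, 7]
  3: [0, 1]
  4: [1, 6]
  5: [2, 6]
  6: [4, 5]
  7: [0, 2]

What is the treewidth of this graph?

2

A width-2 tree decomposition is:
Bags: B1 = {0, 2, 7}  B2 = {0, 2, 5}  B3 = {0, 5, 6}  B4 = {0, 4, 6}  B5 = {0, 1, 4}  B6 = {0, 1, 3}
Tree: B1–B2, B2–B3, B3–B4, B4–B5, B5–B6
The largest bag has 3 vertices, giving width 2; this decomposition certifies tw(G) ≤ 2. For the lower bound, G contains the cycle 0–7–2–5–6–4–1–3–0, so G is not a forest; only forests have treewidth ≤ 1, hence tw(G) ≥ 2. Combining the bounds, tw(G) = 2.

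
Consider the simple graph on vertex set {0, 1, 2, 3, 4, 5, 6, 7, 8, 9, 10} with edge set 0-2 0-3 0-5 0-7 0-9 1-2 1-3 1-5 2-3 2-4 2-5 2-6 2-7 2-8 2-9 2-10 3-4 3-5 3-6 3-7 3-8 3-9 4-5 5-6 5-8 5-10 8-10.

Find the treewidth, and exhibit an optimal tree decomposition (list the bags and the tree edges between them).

Each bag holds 4 vertices, so the decomposition has width 3, which upper-bounds the treewidth. For the lower bound, the 4 vertices {2, 5, 8, 10} are pairwise adjacent, and any tree decomposition puts a clique entirely inside one bag — forcing width ≥ 3. Hence tw(G) = 3 exactly.

Treewidth 3.
One such decomposition:
Bags: B1 = {2, 3, 5, 8}  B2 = {2, 3, 5, 6}  B3 = {0, 2, 3, 5}  B4 = {1, 2, 3, 5}  B5 = {2, 5, 8, 10}  B6 = {0, 2, 3, 7}  B7 = {0, 2, 3, 9}  B8 = {2, 3, 4, 5}
Tree: B1–B2, B1–B3, B2–B4, B1–B5, B3–B6, B6–B7, B2–B8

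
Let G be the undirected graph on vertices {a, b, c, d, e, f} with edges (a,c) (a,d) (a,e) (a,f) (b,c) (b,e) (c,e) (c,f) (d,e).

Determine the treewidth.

A width-2 tree decomposition is:
Bags: B1 = {b, c, e}  B2 = {a, c, e}  B3 = {a, c, f}  B4 = {a, d, e}
Tree: B1–B2, B2–B3, B2–B4
The largest bag has 3 vertices, giving width 2; this decomposition certifies tw(G) ≤ 2. For the lower bound, the 3 vertices {a, d, e} are pairwise adjacent, and any tree decomposition puts a clique entirely inside one bag — forcing width ≥ 2. Therefore the treewidth is 2.

2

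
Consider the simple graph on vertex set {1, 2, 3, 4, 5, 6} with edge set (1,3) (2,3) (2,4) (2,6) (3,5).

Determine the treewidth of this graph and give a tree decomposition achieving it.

Treewidth 1.
One such decomposition:
Bags: B1 = {3, 5}  B2 = {1, 3}  B3 = {2, 3}  B4 = {2, 6}  B5 = {2, 4}
Tree: B1–B2, B1–B3, B3–B4, B4–B5

Every bag has size at most 2, so the width is 2 − 1 = 1 and tw(G) ≤ 1. Any graph with an edge has treewidth ≥ 1, and G has the edge 5–3. Therefore the treewidth is 1.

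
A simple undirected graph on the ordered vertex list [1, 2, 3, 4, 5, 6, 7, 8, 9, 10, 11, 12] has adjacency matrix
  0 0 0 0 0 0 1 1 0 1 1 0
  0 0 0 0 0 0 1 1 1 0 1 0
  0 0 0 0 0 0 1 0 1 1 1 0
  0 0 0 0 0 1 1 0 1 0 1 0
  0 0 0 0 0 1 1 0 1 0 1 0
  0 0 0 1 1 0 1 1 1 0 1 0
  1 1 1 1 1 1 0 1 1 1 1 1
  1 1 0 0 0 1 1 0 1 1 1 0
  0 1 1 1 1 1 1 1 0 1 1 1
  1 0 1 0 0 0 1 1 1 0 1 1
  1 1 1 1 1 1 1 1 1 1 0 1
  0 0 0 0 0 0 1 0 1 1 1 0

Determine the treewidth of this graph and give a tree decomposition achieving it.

The largest bag has 5 vertices, giving width 4; this decomposition certifies tw(G) ≤ 4. For the lower bound, the 5 vertices {1, 7, 8, 10, 11} are pairwise adjacent, and any tree decomposition puts a clique entirely inside one bag — forcing width ≥ 4. The upper and lower bounds meet at 4, so that is the treewidth.

Treewidth 4.
One such decomposition:
Bags: B1 = {6, 7, 8, 9, 11}  B2 = {7, 8, 9, 10, 11}  B3 = {4, 6, 7, 9, 11}  B4 = {1, 7, 8, 10, 11}  B5 = {5, 6, 7, 9, 11}  B6 = {3, 7, 9, 10, 11}  B7 = {2, 7, 8, 9, 11}  B8 = {7, 9, 10, 11, 12}
Tree: B1–B2, B1–B3, B2–B4, B3–B5, B2–B6, B1–B7, B6–B8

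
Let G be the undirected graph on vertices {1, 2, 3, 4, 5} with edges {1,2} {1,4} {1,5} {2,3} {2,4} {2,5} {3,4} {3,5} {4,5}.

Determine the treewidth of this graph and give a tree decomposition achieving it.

Treewidth 3.
Bags: B1 = {1, 2, 4, 5}  B2 = {2, 3, 4, 5}
Tree: B1–B2

Each bag holds 4 vertices, so the decomposition has width 3, which upper-bounds the treewidth. On the other hand G contains the 4-clique {1, 2, 4, 5}. A clique must lie in a single bag of any decomposition, so no decomposition can have width below 3. Combining the bounds, tw(G) = 3.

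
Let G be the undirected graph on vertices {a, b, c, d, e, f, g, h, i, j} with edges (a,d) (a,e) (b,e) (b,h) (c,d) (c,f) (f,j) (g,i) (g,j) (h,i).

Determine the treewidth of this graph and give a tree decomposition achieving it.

Treewidth 2.
One such decomposition:
Bags: B1 = {b, h, i}  B2 = {b, g, i}  B3 = {b, g, j}  B4 = {b, f, j}  B5 = {b, c, f}  B6 = {b, c, d}  B7 = {a, b, d}  B8 = {a, b, e}
Tree: B1–B2, B2–B3, B3–B4, B4–B5, B5–B6, B6–B7, B7–B8

Every bag has size at most 3, so the width is 3 − 1 = 2 and tw(G) ≤ 2. The edges b–h–i–g–j–f–c–d–a–e–b form a cycle, so G is not a tree and its treewidth is at least 2. The upper and lower bounds meet at 2, so that is the treewidth.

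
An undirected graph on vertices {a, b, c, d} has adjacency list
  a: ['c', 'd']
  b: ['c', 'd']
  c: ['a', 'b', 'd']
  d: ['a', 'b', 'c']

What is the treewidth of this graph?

A width-2 tree decomposition is:
Bags: B1 = {b, c, d}  B2 = {a, c, d}
Tree: B1–B2
Every bag has size at most 3, so the width is 3 − 1 = 2 and tw(G) ≤ 2. Conversely, {a, c, d} is a clique of size 3, and the vertices of any clique must share a bag in every tree decomposition; so some bag has ≥ 3 vertices and tw(G) ≥ 2. Therefore the treewidth is 2.

2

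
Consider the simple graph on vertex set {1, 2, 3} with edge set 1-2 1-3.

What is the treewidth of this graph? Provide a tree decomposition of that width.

Every bag has size at most 2, so the width is 2 − 1 = 1 and tw(G) ≤ 1. Any graph with an edge has treewidth ≥ 1, and G has the edge 2–1. The upper and lower bounds meet at 1, so that is the treewidth.

Treewidth 1.
Bags: B1 = {1, 2}  B2 = {1, 3}
Tree: B1–B2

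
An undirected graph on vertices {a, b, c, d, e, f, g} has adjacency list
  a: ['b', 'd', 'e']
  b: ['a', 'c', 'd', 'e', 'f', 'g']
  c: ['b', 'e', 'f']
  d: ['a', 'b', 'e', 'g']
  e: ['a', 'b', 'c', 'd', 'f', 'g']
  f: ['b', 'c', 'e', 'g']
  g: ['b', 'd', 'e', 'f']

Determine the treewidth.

3

A width-3 tree decomposition is:
Bags: B1 = {b, e, f, g}  B2 = {b, d, e, g}  B3 = {a, b, d, e}  B4 = {b, c, e, f}
Tree: B1–B2, B2–B3, B1–B4
Every bag has size at most 4, so the width is 4 − 1 = 3 and tw(G) ≤ 3. For the lower bound, the 4 vertices {b, d, e, g} are pairwise adjacent, and any tree decomposition puts a clique entirely inside one bag — forcing width ≥ 3. Combining the bounds, tw(G) = 3.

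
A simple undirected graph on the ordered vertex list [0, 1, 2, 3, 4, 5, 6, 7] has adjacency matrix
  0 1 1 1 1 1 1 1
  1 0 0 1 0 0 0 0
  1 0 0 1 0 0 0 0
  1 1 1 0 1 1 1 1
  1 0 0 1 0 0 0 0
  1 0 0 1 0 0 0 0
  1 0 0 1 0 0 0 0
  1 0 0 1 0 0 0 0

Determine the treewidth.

A width-2 tree decomposition is:
Bags: B1 = {0, 3, 5}  B2 = {0, 3, 6}  B3 = {0, 1, 3}  B4 = {0, 3, 7}  B5 = {0, 3, 4}  B6 = {0, 2, 3}
Tree: B1–B2, B2–B3, B1–B4, B3–B5, B1–B6
The largest bag has 3 vertices, giving width 2; this decomposition certifies tw(G) ≤ 2. For the lower bound, the 3 vertices {0, 1, 3} are pairwise adjacent, and any tree decomposition puts a clique entirely inside one bag — forcing width ≥ 2. Combining the bounds, tw(G) = 2.

2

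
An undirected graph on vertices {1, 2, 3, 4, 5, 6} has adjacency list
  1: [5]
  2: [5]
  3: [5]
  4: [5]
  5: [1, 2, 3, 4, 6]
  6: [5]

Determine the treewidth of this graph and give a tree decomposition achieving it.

Treewidth 1.
Bags: B1 = {3, 5}  B2 = {4, 5}  B3 = {2, 5}  B4 = {5, 6}  B5 = {1, 5}
Tree: B1–B2, B2–B3, B2–B4, B4–B5

Each bag holds 2 vertices, so the decomposition has width 1, which upper-bounds the treewidth. Any graph with an edge has treewidth ≥ 1, and G has the edge 3–5. Combining the bounds, tw(G) = 1.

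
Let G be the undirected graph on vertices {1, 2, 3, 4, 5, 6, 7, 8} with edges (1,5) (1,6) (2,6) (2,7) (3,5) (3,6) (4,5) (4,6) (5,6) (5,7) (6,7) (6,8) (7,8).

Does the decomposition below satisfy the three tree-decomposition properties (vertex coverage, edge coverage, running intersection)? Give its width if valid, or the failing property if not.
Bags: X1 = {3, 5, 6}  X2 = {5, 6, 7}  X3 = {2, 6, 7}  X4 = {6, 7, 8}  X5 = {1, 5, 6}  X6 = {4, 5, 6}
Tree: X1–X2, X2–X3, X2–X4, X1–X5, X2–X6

Yes; width 2.

Vertex coverage: the bags together contain {1, 2, 3, 4, 5, 6, 7, 8}, the full vertex set. Edge coverage: each edge of G has both endpoints in at least one bag. Running intersection: for every vertex, the bags containing it form a connected subtree. All three properties hold, so this is a valid tree decomposition of width max|bag| − 1 = 2, and hence tw(G) ≤ 2.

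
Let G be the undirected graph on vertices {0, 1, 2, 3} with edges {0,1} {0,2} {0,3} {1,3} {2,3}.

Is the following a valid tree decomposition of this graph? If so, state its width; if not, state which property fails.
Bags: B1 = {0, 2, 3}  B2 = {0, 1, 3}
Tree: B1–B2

Vertex coverage: the bags together contain {0, 1, 2, 3}, the full vertex set. Edge coverage: each edge of G has both endpoints in at least one bag. Running intersection: for every vertex, the bags containing it form a connected subtree. All three properties hold, so this is a valid tree decomposition of width max|bag| − 1 = 2, and hence tw(G) ≤ 2.

Yes; width 2.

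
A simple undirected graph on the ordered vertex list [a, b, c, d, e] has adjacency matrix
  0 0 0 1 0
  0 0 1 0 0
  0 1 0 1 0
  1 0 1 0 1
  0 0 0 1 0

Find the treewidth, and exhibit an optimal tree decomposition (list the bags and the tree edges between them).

Treewidth 1.
One optimal decomposition is:
Bags: B1 = {b, c}  B2 = {c, d}  B3 = {a, d}  B4 = {d, e}
Tree: B1–B2, B2–B3, B3–B4

Every bag has size at most 2, so the width is 2 − 1 = 1 and tw(G) ≤ 1. Since G has at least one edge (e.g. b–c), it is not an edgeless graph, so tw(G) ≥ 1. Therefore the treewidth is 1.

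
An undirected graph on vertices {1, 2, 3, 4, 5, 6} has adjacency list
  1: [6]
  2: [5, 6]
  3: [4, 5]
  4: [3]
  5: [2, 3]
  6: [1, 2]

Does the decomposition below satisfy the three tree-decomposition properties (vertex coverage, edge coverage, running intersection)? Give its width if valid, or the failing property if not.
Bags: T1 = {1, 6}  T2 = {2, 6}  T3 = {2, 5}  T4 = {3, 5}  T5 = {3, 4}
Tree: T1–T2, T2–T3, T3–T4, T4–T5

Checking the three conditions: (i) the bags cover all of {1, 2, 3, 4, 5, 6}; (ii) for each edge, some bag contains both endpoints; (iii) the bags containing any fixed vertex form a subtree. All hold, so the decomposition is valid with width 2 − 1 = 1.

Yes; width 1.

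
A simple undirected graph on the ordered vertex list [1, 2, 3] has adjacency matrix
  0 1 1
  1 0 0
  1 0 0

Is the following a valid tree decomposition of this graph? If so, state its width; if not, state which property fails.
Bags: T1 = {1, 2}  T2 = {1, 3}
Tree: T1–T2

Every vertex of G appears in some bag (union = {1, 2, 3}); every edge is covered by a bag; and for each vertex v the set of bags containing v is connected in the bag tree. The decomposition is therefore valid. The largest bag has 2 vertices, so the width is 1.

Yes; width 1.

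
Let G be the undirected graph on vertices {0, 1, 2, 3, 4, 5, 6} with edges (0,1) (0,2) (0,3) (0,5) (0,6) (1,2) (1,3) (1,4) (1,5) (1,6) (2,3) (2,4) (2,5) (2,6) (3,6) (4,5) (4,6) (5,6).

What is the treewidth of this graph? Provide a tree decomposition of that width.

Treewidth 4.
One such decomposition:
Bags: B1 = {1, 2, 4, 5, 6}  B2 = {0, 1, 2, 5, 6}  B3 = {0, 1, 2, 3, 6}
Tree: B1–B2, B2–B3

The largest bag has 5 vertices, giving width 4; this decomposition certifies tw(G) ≤ 4. Conversely, {0, 1, 2, 3, 6} is a clique of size 5, and the vertices of any clique must share a bag in every tree decomposition; so some bag has ≥ 5 vertices and tw(G) ≥ 4. The upper and lower bounds meet at 4, so that is the treewidth.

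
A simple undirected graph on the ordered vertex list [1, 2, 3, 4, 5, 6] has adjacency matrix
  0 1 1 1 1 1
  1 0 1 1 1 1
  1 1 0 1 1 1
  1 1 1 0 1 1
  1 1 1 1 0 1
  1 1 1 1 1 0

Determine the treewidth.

5

A width-5 tree decomposition is:
Bags: B1 = {1, 2, 3, 4, 5, 6}
Tree: (single bag)
A single bag containing all 6 vertices is trivially a valid decomposition of width 5. For the lower bound, the 6 vertices {1, 2, 3, 4, 5, 6} are pairwise adjacent, and any tree decomposition puts a clique entirely inside one bag — forcing width ≥ 5. Therefore the treewidth is 5.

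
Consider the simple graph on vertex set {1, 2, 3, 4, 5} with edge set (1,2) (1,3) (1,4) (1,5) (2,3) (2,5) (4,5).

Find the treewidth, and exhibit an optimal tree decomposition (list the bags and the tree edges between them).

Treewidth 2.
Bags: B1 = {1, 2, 3}  B2 = {1, 2, 5}  B3 = {1, 4, 5}
Tree: B1–B2, B2–B3

Every bag has size at most 3, so the width is 3 − 1 = 2 and tw(G) ≤ 2. For the lower bound, the 3 vertices {1, 2, 3} are pairwise adjacent, and any tree decomposition puts a clique entirely inside one bag — forcing width ≥ 2. The upper and lower bounds meet at 2, so that is the treewidth.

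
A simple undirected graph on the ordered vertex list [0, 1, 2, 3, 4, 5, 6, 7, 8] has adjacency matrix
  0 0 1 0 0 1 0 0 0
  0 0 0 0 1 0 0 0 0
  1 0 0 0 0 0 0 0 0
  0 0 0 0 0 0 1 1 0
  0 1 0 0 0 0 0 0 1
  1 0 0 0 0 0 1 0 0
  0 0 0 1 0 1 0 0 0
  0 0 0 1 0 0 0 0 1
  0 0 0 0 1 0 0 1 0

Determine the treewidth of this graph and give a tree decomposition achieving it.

The largest bag has 2 vertices, giving width 1; this decomposition certifies tw(G) ≤ 1. Since G has at least one edge (e.g. 1–4), it is not an edgeless graph, so tw(G) ≥ 1. The upper and lower bounds meet at 1, so that is the treewidth.

Treewidth 1.
Bags: B1 = {1, 4}  B2 = {4, 8}  B3 = {7, 8}  B4 = {3, 7}  B5 = {3, 6}  B6 = {5, 6}  B7 = {0, 5}  B8 = {0, 2}
Tree: B1–B2, B2–B3, B3–B4, B4–B5, B5–B6, B6–B7, B7–B8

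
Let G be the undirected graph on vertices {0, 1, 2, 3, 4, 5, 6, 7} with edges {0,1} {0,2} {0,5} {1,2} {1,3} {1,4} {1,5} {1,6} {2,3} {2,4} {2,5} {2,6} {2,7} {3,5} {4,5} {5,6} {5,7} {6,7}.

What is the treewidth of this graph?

3

A width-3 tree decomposition is:
Bags: B1 = {1, 2, 3, 5}  B2 = {0, 1, 2, 5}  B3 = {1, 2, 5, 6}  B4 = {2, 5, 6, 7}  B5 = {1, 2, 4, 5}
Tree: B1–B2, B2–B3, B3–B4, B1–B5
Each bag holds 4 vertices, so the decomposition has width 3, which upper-bounds the treewidth. On the other hand G contains the 4-clique {0, 1, 2, 5}. A clique must lie in a single bag of any decomposition, so no decomposition can have width below 3. Therefore the treewidth is 3.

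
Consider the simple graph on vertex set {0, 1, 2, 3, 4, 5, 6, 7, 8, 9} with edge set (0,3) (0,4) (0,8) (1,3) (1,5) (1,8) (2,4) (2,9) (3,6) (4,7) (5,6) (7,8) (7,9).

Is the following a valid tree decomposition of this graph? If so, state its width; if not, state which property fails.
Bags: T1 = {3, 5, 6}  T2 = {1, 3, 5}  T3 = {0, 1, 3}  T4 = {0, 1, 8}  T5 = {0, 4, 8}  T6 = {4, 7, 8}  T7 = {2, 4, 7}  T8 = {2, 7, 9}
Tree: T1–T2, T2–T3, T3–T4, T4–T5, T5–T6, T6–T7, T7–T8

Vertex coverage: the bags together contain {0, 1, 2, 3, 4, 5, 6, 7, 8, 9}, the full vertex set. Edge coverage: each edge of G has both endpoints in at least one bag. Running intersection: for every vertex, the bags containing it form a connected subtree. All three properties hold, so this is a valid tree decomposition of width max|bag| − 1 = 2, and hence tw(G) ≤ 2.

Yes; width 2.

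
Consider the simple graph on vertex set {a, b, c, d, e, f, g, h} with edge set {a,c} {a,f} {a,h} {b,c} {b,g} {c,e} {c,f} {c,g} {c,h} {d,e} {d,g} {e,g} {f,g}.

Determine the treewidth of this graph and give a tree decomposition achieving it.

Each bag holds 3 vertices, so the decomposition has width 2, which upper-bounds the treewidth. Conversely, {d, e, g} is a clique of size 3, and the vertices of any clique must share a bag in every tree decomposition; so some bag has ≥ 3 vertices and tw(G) ≥ 2. Combining the bounds, tw(G) = 2.

Treewidth 2.
Bags: B1 = {a, c, f}  B2 = {c, f, g}  B3 = {b, c, g}  B4 = {c, e, g}  B5 = {d, e, g}  B6 = {a, c, h}
Tree: B1–B2, B2–B3, B2–B4, B4–B5, B1–B6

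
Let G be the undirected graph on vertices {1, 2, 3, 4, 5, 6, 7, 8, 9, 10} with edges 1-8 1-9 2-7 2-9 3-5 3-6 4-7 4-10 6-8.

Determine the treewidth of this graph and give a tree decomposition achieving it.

Every bag has size at most 2, so the width is 2 − 1 = 1 and tw(G) ≤ 1. Since G has at least one edge (e.g. 10–4), it is not an edgeless graph, so tw(G) ≥ 1. Combining the bounds, tw(G) = 1.

Treewidth 1.
One such decomposition:
Bags: B1 = {4, 10}  B2 = {4, 7}  B3 = {2, 7}  B4 = {2, 9}  B5 = {1, 9}  B6 = {1, 8}  B7 = {6, 8}  B8 = {3, 6}  B9 = {3, 5}
Tree: B1–B2, B2–B3, B3–B4, B4–B5, B5–B6, B6–B7, B7–B8, B8–B9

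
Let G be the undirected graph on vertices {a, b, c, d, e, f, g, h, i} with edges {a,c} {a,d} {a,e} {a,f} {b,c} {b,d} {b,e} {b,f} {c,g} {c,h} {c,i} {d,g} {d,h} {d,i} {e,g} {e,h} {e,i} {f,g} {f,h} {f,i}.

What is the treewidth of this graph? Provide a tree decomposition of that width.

Treewidth 4.
Bags: B1 = {a, c, d, e, f}  B2 = {b, c, d, e, f}  B3 = {c, d, e, f, i}  B4 = {c, d, e, f, h}  B5 = {c, d, e, f, g}
Tree: B1–B2, B2–B3, B3–B4, B4–B5

Every bag has size at most 5, so the width is 5 − 1 = 4 and tw(G) ≤ 4. For the lower bound: the 5 vertex sets {a,e}, {b,f}, {d,i}, {c}, {h} are disjoint, each induces a connected subgraph, and every pair is joined by at least one edge of G. Contracting each set to a single vertex therefore yields K_{5} as a minor, and since treewidth is minor-monotone, tw(G) ≥ tw(K_{5}) = 4. Therefore the treewidth is 4.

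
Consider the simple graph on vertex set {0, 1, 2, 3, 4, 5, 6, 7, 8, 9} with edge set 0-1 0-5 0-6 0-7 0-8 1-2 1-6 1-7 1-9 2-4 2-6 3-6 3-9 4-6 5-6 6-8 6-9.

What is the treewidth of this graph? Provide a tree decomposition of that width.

Treewidth 2.
Bags: B1 = {0, 1, 6}  B2 = {0, 1, 7}  B3 = {0, 6, 8}  B4 = {1, 2, 6}  B5 = {0, 5, 6}  B6 = {2, 4, 6}  B7 = {1, 6, 9}  B8 = {3, 6, 9}
Tree: B1–B2, B1–B3, B1–B4, B3–B5, B4–B6, B4–B7, B7–B8

Each bag holds 3 vertices, so the decomposition has width 2, which upper-bounds the treewidth. Conversely, {0, 6, 8} is a clique of size 3, and the vertices of any clique must share a bag in every tree decomposition; so some bag has ≥ 3 vertices and tw(G) ≥ 2. Combining the bounds, tw(G) = 2.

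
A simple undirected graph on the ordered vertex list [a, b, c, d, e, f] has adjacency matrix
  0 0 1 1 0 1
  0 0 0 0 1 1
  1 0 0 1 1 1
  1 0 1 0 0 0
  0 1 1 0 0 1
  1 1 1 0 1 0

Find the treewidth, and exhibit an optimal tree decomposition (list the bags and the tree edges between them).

Each bag holds 3 vertices, so the decomposition has width 2, which upper-bounds the treewidth. For the lower bound, the 3 vertices {a, c, d} are pairwise adjacent, and any tree decomposition puts a clique entirely inside one bag — forcing width ≥ 2. Combining the bounds, tw(G) = 2.

Treewidth 2.
One such decomposition:
Bags: B1 = {a, c, d}  B2 = {a, c, f}  B3 = {c, e, f}  B4 = {b, e, f}
Tree: B1–B2, B2–B3, B3–B4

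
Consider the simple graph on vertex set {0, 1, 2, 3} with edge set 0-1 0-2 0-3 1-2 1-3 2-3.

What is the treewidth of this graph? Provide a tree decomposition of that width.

Treewidth 3.
One such decomposition:
Bags: B1 = {0, 1, 2, 3}
Tree: (single bag)

A single bag containing all 4 vertices is trivially a valid decomposition of width 3. On the other hand G contains the 4-clique {0, 1, 2, 3}. A clique must lie in a single bag of any decomposition, so no decomposition can have width below 3. Combining the bounds, tw(G) = 3.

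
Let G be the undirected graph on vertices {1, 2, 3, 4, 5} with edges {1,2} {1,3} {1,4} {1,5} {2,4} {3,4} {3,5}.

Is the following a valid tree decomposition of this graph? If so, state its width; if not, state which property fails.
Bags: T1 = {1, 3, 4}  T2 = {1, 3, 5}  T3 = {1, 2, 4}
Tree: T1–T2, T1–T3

Yes; width 2.

Vertex coverage: the bags together contain {1, 2, 3, 4, 5}, the full vertex set. Edge coverage: each edge of G has both endpoints in at least one bag. Running intersection: for every vertex, the bags containing it form a connected subtree. All three properties hold, so this is a valid tree decomposition of width max|bag| − 1 = 2, and hence tw(G) ≤ 2.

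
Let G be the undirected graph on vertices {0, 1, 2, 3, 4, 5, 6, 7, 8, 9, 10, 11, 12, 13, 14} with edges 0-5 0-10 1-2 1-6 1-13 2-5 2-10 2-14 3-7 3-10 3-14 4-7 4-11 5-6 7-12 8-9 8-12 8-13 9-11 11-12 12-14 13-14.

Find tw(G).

3

A width-3 tree decomposition is:
Bags: B1 = {0, 5, 6, 10}  B2 = {2, 5, 6, 10}  B3 = {1, 2, 6, 10}  B4 = {1, 2, 3, 10}  B5 = {1, 2, 3, 14}  B6 = {1, 3, 13, 14}  B7 = {3, 7, 13, 14}  B8 = {7, 12, 13, 14}  B9 = {7, 8, 12, 13}  B10 = {4, 7, 8, 12}  B11 = {4, 8, 11, 12}  B12 = {4, 8, 9, 11}
Tree: B1–B2, B2–B3, B3–B4, B4–B5, B5–B6, B6–B7, B7–B8, B8–B9, B9–B10, B10–B11, B11–B12
Each bag holds 4 vertices, so the decomposition has width 3, which upper-bounds the treewidth. For the lower bound: the 4 vertex sets {0,5,6}, {10}, {2}, {1,3,13,14} are disjoint, each induces a connected subgraph, and every pair is joined by at least one edge of G. Contracting each set to a single vertex therefore yields K_{4} as a minor, and since treewidth is minor-monotone, tw(G) ≥ tw(K_{4}) = 3. Hence tw(G) = 3 exactly.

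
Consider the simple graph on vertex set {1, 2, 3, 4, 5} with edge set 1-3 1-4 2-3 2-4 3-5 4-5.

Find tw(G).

2

A width-2 tree decomposition is:
Bags: B1 = {3, 4, 5}  B2 = {1, 3, 4}  B3 = {2, 3, 4}
Tree: B1–B2, B2–B3
Every bag has size at most 3, so the width is 3 − 1 = 2 and tw(G) ≤ 2. Since 5–4–1–3–5 is a cycle in G, G is not acyclic. Forests are exactly the graphs of treewidth ≤ 1, so tw(G) ≥ 2. The upper and lower bounds meet at 2, so that is the treewidth.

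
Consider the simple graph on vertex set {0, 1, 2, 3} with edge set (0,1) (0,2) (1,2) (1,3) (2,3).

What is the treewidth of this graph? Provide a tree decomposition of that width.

Each bag holds 3 vertices, so the decomposition has width 2, which upper-bounds the treewidth. Conversely, {0, 1, 2} is a clique of size 3, and the vertices of any clique must share a bag in every tree decomposition; so some bag has ≥ 3 vertices and tw(G) ≥ 2. Combining the bounds, tw(G) = 2.

Treewidth 2.
Bags: B1 = {1, 2, 3}  B2 = {0, 1, 2}
Tree: B1–B2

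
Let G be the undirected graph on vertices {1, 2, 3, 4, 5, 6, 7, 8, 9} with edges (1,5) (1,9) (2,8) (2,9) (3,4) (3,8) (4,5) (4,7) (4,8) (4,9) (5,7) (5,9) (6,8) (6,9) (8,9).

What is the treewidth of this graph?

A width-2 tree decomposition is:
Bags: B1 = {1, 5, 9}  B2 = {4, 5, 9}  B3 = {4, 8, 9}  B4 = {3, 4, 8}  B5 = {4, 5, 7}  B6 = {2, 8, 9}  B7 = {6, 8, 9}
Tree: B1–B2, B2–B3, B3–B4, B2–B5, B3–B6, B3–B7
Every bag has size at most 3, so the width is 3 − 1 = 2 and tw(G) ≤ 2. For the lower bound, the 3 vertices {2, 8, 9} are pairwise adjacent, and any tree decomposition puts a clique entirely inside one bag — forcing width ≥ 2. Hence tw(G) = 2 exactly.

2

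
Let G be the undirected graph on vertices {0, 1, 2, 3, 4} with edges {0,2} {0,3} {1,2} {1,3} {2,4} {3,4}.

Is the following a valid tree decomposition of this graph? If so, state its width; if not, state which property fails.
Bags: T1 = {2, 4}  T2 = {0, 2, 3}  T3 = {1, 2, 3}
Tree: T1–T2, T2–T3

A tree decomposition must satisfy three properties: every vertex lies in some bag; for every edge, both endpoints lie together in some bag; and for every vertex, the bags containing it form a connected subtree. Here edge (3,4) lies in no bag, so the decomposition is invalid.

No — edge (3,4) lies in no bag.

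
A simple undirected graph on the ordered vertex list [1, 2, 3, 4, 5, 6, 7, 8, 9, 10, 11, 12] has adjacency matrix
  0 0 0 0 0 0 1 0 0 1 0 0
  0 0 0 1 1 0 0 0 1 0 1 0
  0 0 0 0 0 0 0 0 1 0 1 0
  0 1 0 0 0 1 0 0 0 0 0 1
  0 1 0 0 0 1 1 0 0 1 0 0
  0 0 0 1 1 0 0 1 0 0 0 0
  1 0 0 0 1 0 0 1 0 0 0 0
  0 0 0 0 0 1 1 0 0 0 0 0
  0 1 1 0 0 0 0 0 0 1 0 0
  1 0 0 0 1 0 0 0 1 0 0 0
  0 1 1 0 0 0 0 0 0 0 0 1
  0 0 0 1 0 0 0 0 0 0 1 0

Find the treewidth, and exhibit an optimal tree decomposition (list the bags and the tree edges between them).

Treewidth 3.
One optimal decomposition is:
Bags: B1 = {1, 7, 8, 10}  B2 = {5, 7, 8, 10}  B3 = {5, 6, 8, 10}  B4 = {5, 6, 9, 10}  B5 = {2, 5, 6, 9}  B6 = {2, 4, 6, 9}  B7 = {2, 3, 4, 9}  B8 = {2, 3, 4, 11}  B9 = {3, 4, 11, 12}
Tree: B1–B2, B2–B3, B3–B4, B4–B5, B5–B6, B6–B7, B7–B8, B8–B9

The largest bag has 4 vertices, giving width 3; this decomposition certifies tw(G) ≤ 3. For the lower bound: the 4 vertex sets {1,7,8}, {10}, {5}, {2,4,6,9} are disjoint, each induces a connected subgraph, and every pair is joined by at least one edge of G. Contracting each set to a single vertex therefore yields K_{4} as a minor, and since treewidth is minor-monotone, tw(G) ≥ tw(K_{4}) = 3. Therefore the treewidth is 3.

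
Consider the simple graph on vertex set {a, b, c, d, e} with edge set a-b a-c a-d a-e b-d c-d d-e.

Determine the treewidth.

2

A width-2 tree decomposition is:
Bags: B1 = {a, b, d}  B2 = {a, c, d}  B3 = {a, d, e}
Tree: B1–B2, B1–B3
Every bag has size at most 3, so the width is 3 − 1 = 2 and tw(G) ≤ 2. For the lower bound, the 3 vertices {a, d, e} are pairwise adjacent, and any tree decomposition puts a clique entirely inside one bag — forcing width ≥ 2. The upper and lower bounds meet at 2, so that is the treewidth.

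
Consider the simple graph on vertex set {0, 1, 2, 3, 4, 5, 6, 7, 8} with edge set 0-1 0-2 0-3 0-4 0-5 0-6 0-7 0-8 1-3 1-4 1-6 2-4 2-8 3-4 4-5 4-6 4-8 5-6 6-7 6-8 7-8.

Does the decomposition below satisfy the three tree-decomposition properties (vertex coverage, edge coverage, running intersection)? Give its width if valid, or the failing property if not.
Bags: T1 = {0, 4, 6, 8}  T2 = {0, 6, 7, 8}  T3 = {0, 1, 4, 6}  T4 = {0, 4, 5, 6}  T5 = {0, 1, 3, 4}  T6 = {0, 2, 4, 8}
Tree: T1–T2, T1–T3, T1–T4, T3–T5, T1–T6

Checking the three conditions: (i) the bags cover all of {0, 1, 2, 3, 4, 5, 6, 7, 8}; (ii) for each edge, some bag contains both endpoints; (iii) the bags containing any fixed vertex form a subtree. All hold, so the decomposition is valid with width 4 − 1 = 3.

Yes; width 3.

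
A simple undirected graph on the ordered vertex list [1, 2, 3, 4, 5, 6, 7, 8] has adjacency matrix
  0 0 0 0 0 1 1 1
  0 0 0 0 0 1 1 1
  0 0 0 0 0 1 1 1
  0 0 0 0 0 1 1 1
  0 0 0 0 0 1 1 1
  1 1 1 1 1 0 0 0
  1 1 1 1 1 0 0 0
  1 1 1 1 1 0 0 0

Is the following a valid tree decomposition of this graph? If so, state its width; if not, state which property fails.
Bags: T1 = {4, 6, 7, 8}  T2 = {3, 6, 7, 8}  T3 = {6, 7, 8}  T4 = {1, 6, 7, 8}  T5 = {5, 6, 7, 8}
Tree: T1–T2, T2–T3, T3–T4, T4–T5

A tree decomposition must satisfy three properties: every vertex lies in some bag; for every edge, both endpoints lie together in some bag; and for every vertex, the bags containing it form a connected subtree. Here vertex 2 appears in no bag, so the decomposition is invalid.

No — vertex 2 appears in no bag.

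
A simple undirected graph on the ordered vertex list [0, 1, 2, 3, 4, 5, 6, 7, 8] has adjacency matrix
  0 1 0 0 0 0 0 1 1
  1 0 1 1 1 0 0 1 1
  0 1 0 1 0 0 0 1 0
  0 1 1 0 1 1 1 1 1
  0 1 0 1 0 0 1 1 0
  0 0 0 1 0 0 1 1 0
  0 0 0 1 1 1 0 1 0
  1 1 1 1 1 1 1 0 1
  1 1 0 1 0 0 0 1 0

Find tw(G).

A width-3 tree decomposition is:
Bags: B1 = {1, 3, 4, 7}  B2 = {1, 3, 7, 8}  B3 = {3, 4, 6, 7}  B4 = {3, 5, 6, 7}  B5 = {1, 2, 3, 7}  B6 = {0, 1, 7, 8}
Tree: B1–B2, B1–B3, B3–B4, B2–B5, B2–B6
Each bag holds 4 vertices, so the decomposition has width 3, which upper-bounds the treewidth. Conversely, {0, 1, 7, 8} is a clique of size 4, and the vertices of any clique must share a bag in every tree decomposition; so some bag has ≥ 4 vertices and tw(G) ≥ 3. The upper and lower bounds meet at 3, so that is the treewidth.

3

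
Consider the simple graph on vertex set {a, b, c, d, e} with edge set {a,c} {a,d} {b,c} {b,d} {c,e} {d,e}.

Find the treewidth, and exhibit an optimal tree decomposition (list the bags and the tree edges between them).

Treewidth 2.
One such decomposition:
Bags: B1 = {c, d, e}  B2 = {a, c, d}  B3 = {b, c, d}
Tree: B1–B2, B2–B3

Each bag holds 3 vertices, so the decomposition has width 2, which upper-bounds the treewidth. The edges e–c–a–d–e form a cycle, so G is not a tree and its treewidth is at least 2. The upper and lower bounds meet at 2, so that is the treewidth.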